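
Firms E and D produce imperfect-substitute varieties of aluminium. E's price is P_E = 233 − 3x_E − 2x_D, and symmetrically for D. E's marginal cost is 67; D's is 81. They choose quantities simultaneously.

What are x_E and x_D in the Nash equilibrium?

Firm E's profit: π = x_E(233 − 3x_E − 2x_D) − 67x_E.
∂π/∂x_E = 166 − 6x_E − 2x_D = 0 ⇒ x_E = 83/3 − (1/3)x_D.
Similarly x_D = 76/3 − (1/3)x_E.
Solving the two reaction functions simultaneously: (1 − (−1/3)(−1/3))x_E = 83/3 − (1/3)·(76/3), so (8/9)x_E = 173/9 and x_E = 21.625.
Then x_D = 76/3 − (1/3)·21.625 = 18.125.

21.625, 18.125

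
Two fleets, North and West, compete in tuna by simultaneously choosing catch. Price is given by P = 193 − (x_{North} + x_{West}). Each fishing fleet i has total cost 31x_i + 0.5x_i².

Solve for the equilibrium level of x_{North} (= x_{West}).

40.5

Fishing fleet North's profit: π = x_{North}(193 − (x_{North} + x_{West})) − 31x_{North} − 0.5x_{North}².
∂π/∂x_{North} = 162 − 3x_{North} − x_{West} = 0, so x_{North} = 54 − (1/3)x_{West}.
The game is symmetric, so in equilibrium x_{West} = x_{North}: the reaction function gives (4/3)x_{North} = 54, hence x_{North} = 40.5.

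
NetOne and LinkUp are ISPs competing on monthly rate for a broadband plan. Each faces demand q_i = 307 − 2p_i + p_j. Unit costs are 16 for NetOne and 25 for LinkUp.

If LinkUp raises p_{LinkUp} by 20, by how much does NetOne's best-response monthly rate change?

5

NetOne's profit: π = (p_{NetOne} − 16)(307 − 2p_{NetOne} + p_{LinkUp}).
∂π/∂p_{NetOne} = 339 − 4p_{NetOne} + p_{LinkUp} = 0 ⇒ p_{NetOne} = 84.75 + 0.25p_{LinkUp}.
The reaction-function slope is 0.25, so a 20-unit rise in p_{LinkUp} moves p_{NetOne} by 0.25 × 20 = 5. NetOne's best response rises — the actions are strategic complements.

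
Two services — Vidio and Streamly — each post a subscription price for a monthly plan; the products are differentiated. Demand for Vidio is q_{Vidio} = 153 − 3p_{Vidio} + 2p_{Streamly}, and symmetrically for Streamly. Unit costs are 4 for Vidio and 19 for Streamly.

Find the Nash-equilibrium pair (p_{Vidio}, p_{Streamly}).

44.0625, 49.6875

Vidio's profit: π = (p_{Vidio} − 4)(153 − 3p_{Vidio} + 2p_{Streamly}).
∂π/∂p_{Vidio} = 165 − 6p_{Vidio} + 2p_{Streamly} = 0 ⇒ p_{Vidio} = 27.5 + (1/3)p_{Streamly}.
Similarly p_{Streamly} = 35 + (1/3)p_{Vidio}.
Substituting the second reaction function into the first: p_{Vidio} = 27.5 + (1/3)(35 + (1/3)p_{Vidio}), which gives (8/9)p_{Vidio} = 235/6 ⇒ p_{Vidio} = 44.0625.
Then p_{Streamly} = 35 + (1/3)·44.0625 = 49.6875.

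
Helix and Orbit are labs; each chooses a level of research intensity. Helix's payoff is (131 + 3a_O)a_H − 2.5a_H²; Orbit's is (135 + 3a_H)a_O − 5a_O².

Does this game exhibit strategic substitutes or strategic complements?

strategic complements

Expanding Helix's payoff: 131a_H + 3a_Oa_H − 2.5a_H².
∂π/∂a_H = 131 + 3a_O − 5a_H = 0, so a_H = 26.2 + 0.6a_O.
The best-response slope da_H/da_O = 0.6 > 0: the reaction function is upward-sloping, so the choices are strategic complements.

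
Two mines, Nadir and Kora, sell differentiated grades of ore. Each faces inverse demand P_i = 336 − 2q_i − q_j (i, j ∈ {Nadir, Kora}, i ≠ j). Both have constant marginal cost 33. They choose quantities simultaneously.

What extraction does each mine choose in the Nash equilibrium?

Mine Nadir's profit: π = q_{Nadir}(336 − 2q_{Nadir} − q_{Kora}) − 33q_{Nadir}.
∂π/∂q_{Nadir} = 303 − 4q_{Nadir} − q_{Kora} = 0 ⇒ q_{Nadir} = 75.75 − 0.25q_{Kora}.
The game is symmetric, so in equilibrium q_{Kora} = q_{Nadir}: the reaction function gives 1.25q_{Nadir} = 75.75, hence q_{Nadir} = 60.6.

60.6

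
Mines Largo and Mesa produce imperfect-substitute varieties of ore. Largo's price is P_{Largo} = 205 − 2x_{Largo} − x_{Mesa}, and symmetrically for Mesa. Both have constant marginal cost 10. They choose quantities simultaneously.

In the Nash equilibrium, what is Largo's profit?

Mine Largo's profit: π = x_{Largo}(205 − 2x_{Largo} − x_{Mesa}) − 10x_{Largo}.
∂π/∂x_{Largo} = 195 − 4x_{Largo} − x_{Mesa} = 0 ⇒ x_{Largo} = 48.75 − 0.25x_{Mesa}.
The game is symmetric, so in equilibrium x_{Mesa} = x_{Largo}: the reaction function gives 1.25x_{Largo} = 48.75, hence x_{Largo} = 39.
P_{Largo} = 205 − 2·39 − 39 = 88.
Profit = (88 − 10)·39 = 3042.

3042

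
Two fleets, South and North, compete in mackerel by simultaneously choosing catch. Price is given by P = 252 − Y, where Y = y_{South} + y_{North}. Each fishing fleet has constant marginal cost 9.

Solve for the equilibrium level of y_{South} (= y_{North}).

81

Fishing fleet South's profit: π = y_{South}(252 − (y_{South} + y_{North})) − 9y_{South}.
∂π/∂y_{South} = 243 − 2y_{South} − y_{North} = 0, so y_{South} = 121.5 − 0.5y_{North}.
By symmetry y_{North} = y_{South}; substituting into the reaction function, 1.5y_{South} = 121.5 and y_{South} = 81.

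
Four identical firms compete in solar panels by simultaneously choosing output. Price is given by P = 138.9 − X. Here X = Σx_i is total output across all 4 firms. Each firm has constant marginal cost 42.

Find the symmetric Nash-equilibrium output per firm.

19.38

A representative firm's profit is π_i = x_i(138.9 − X) − 42x_i, with X = x_i + Σ_{j≠i} x_j.
First-order condition: 96.9 − 2x_i − Σ_{j≠i} x_j = 0.
Imposing symmetry (x_j = x for all j) turns Σ_{j≠i} x_j into 3x, so 96.9 = 5x and x = 19.38.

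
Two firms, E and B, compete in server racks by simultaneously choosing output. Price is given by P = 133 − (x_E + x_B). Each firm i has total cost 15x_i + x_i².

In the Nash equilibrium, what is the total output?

Firm E's profit: π = x_E(133 − (x_E + x_B)) − 15x_E − x_E².
∂π/∂x_E = 118 − 4x_E − x_B = 0, so x_E = 29.5 − 0.25x_B.
Setting x_E = x_B in the reaction function: x_E = 29.5 − 0.25x_E, so x_E = 29.5 / 1.25 = 23.6.
Total output: 23.6 + 23.6 = 47.2.

47.2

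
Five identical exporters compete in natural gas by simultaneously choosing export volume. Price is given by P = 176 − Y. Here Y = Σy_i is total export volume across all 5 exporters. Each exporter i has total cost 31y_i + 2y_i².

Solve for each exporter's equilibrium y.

A representative exporter's profit is π_i = y_i(176 − Y) − 31y_i − 2y_i², with Y = y_i + Σ_{j≠i} y_j.
First-order condition: 145 − 6y_i − Σ_{j≠i} y_j = 0.
With identical exporters, set every y_j = y: then 145 − 6y − 4y = 0, i.e. y = 145/10 = 14.5.

14.5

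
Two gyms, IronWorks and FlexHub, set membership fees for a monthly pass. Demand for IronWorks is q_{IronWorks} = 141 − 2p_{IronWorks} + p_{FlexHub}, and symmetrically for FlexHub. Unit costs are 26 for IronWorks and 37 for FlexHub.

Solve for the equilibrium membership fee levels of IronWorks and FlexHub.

IronWorks's profit: π = (p_{IronWorks} − 26)(141 − 2p_{IronWorks} + p_{FlexHub}).
∂π/∂p_{IronWorks} = 193 − 4p_{IronWorks} + p_{FlexHub} = 0 ⇒ p_{IronWorks} = 48.25 + 0.25p_{FlexHub}.
Similarly p_{FlexHub} = 53.75 + 0.25p_{IronWorks}.
Plugging p_{FlexHub} into IronWorks's best response: p_{IronWorks} = 48.25 + 0.25(53.75 + 0.25p_{IronWorks}) ⇒ 0.9375p_{IronWorks} = 61.6875, so p_{IronWorks} = 65.8.
Then p_{FlexHub} = 53.75 + 0.25·65.8 = 70.2.

65.8, 70.2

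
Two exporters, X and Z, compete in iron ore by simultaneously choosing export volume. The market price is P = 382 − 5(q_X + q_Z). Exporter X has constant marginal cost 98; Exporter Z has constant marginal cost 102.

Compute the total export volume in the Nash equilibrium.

Exporter X's profit: π = q_X(382 − 5(q_X + q_Z)) − 98q_X.
∂π/∂q_X = 284 − 10q_X − 5q_Z = 0, so q_X = 28.4 − 0.5q_Z.
By the same steps for Z: q_Z = 28 − 0.5q_X.
Solving the two reaction functions simultaneously: (1 − (−0.5)(−0.5))q_X = 28.4 − 0.5·28, so 0.75q_X = 14.4 and q_X = 19.2.
Then q_Z = 28 − 0.5·19.2 = 18.4.
Total export volume: 19.2 + 18.4 = 37.6.

37.6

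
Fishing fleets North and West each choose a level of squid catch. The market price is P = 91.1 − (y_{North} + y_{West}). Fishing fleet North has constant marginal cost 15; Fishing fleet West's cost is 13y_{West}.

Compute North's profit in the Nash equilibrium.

610.09

Fishing fleet North's profit: π = y_{North}(91.1 − (y_{North} + y_{West})) − 15y_{North}.
∂π/∂y_{North} = 76.1 − 2y_{North} − y_{West} = 0, so y_{North} = 38.05 − 0.5y_{West}.
By the same steps for West: y_{West} = 39.05 − 0.5y_{North}.
Solving the two reaction functions simultaneously: (1 − (−0.5)(−0.5))y_{North} = 38.05 − 0.5·39.05, so 0.75y_{North} = 18.525 and y_{North} = 24.7.
Then y_{West} = 39.05 − 0.5·24.7 = 26.7.
Price P = 91.1 − 51.4 = 39.7.
North's profit: (39.7 − 15)·24.7 = 610.09.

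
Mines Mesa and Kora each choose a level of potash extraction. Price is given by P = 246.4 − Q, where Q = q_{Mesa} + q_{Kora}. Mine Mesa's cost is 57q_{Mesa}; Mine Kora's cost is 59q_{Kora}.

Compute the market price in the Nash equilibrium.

120.8

Mine Mesa's profit: π = q_{Mesa}(246.4 − (q_{Mesa} + q_{Kora})) − 57q_{Mesa}.
∂π/∂q_{Mesa} = 189.4 − 2q_{Mesa} − q_{Kora} = 0, so q_{Mesa} = 94.7 − 0.5q_{Kora}.
By the same steps for Kora: q_{Kora} = 93.7 − 0.5q_{Mesa}.
Plugging q_{Kora} into Mesa's best response: q_{Mesa} = 94.7 − 0.5(93.7 − 0.5q_{Mesa}) ⇒ 0.75q_{Mesa} = 47.85, so q_{Mesa} = 63.8.
Then q_{Kora} = 93.7 − 0.5·63.8 = 61.8.
Equilibrium price: P = 246.4 − 125.6 = 120.8.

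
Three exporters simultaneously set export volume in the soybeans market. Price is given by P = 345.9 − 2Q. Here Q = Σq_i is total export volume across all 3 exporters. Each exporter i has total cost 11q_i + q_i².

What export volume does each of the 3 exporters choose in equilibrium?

A representative exporter's profit is π_i = q_i(345.9 − 2Q) − 11q_i − q_i², with Q = q_i + Σ_{j≠i} q_j.
First-order condition: 334.9 − 6q_i − 2Σ_{j≠i} q_j = 0.
Imposing symmetry (q_j = q for all j) turns Σ_{j≠i} q_j into 2q, so 334.9 = 10q and q = 33.49.

33.49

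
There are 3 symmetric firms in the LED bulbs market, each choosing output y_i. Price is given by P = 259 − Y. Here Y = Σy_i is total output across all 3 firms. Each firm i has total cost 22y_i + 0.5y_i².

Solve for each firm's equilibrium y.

A representative firm's profit is π_i = y_i(259 − Y) − 22y_i − 0.5y_i², with Y = y_i + Σ_{j≠i} y_j.
First-order condition: 237 − 3y_i − Σ_{j≠i} y_j = 0.
Imposing symmetry (y_j = y for all j) turns Σ_{j≠i} y_j into 2y, so 237 = 5y and y = 47.4.

47.4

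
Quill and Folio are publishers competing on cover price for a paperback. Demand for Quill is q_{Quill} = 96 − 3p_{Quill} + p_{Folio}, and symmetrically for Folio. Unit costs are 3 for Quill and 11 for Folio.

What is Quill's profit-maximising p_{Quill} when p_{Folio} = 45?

25

Quill's profit: π = (p_{Quill} − 3)(96 − 3p_{Quill} + p_{Folio}).
∂π/∂p_{Quill} = 105 − 6p_{Quill} + p_{Folio} = 0 ⇒ p_{Quill} = 17.5 + (1/6)p_{Folio}.
At p_{Folio} = 45: p_{Quill} = 17.5 + (1/6)·45 = 25.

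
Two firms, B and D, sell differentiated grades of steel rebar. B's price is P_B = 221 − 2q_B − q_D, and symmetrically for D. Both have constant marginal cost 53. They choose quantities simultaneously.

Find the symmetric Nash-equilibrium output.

33.6

Firm B's profit: π = q_B(221 − 2q_B − q_D) − 53q_B.
∂π/∂q_B = 168 − 4q_B − q_D = 0 ⇒ q_B = 42 − 0.25q_D.
The game is symmetric, so in equilibrium q_D = q_B: the reaction function gives 1.25q_B = 42, hence q_B = 33.6.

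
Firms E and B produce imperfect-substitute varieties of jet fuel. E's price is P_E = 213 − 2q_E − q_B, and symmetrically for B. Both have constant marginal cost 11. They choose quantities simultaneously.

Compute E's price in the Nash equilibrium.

Firm E's profit: π = q_E(213 − 2q_E − q_B) − 11q_E.
∂π/∂q_E = 202 − 4q_E − q_B = 0 ⇒ q_E = 50.5 − 0.25q_B.
Setting q_E = q_B in the reaction function: q_E = 50.5 − 0.25q_E, so q_E = 50.5 / 1.25 = 40.4.
P_E = 213 − 2·40.4 − 40.4 = 91.8.

91.8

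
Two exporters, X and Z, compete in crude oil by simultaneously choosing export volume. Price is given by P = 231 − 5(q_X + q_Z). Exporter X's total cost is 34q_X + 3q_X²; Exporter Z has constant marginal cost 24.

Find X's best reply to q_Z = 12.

8.5625

Exporter X's profit: π = q_X(231 − 5(q_X + q_Z)) − 34q_X − 3q_X².
∂π/∂q_X = 197 − 16q_X − 5q_Z = 0, so q_X = 12.3125 − 0.3125q_Z.
At q_Z = 12: q_X = 12.3125 − 0.3125·12 = 8.5625.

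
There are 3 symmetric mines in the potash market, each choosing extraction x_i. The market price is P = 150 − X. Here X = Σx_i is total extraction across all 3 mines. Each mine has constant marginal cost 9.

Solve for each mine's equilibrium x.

A representative mine's profit is π_i = x_i(150 − X) − 9x_i, with X = x_i + Σ_{j≠i} x_j.
First-order condition: 141 − 2x_i − Σ_{j≠i} x_j = 0.
Imposing symmetry (x_j = x for all j) turns Σ_{j≠i} x_j into 2x, so 141 = 4x and x = 35.25.

35.25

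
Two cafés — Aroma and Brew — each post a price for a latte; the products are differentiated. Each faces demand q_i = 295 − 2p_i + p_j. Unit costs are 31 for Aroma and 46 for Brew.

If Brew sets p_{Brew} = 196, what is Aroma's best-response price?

Aroma's profit: π = (p_{Aroma} − 31)(295 − 2p_{Aroma} + p_{Brew}).
∂π/∂p_{Aroma} = 357 − 4p_{Aroma} + p_{Brew} = 0 ⇒ p_{Aroma} = 89.25 + 0.25p_{Brew}.
At p_{Brew} = 196: p_{Aroma} = 89.25 + 0.25·196 = 138.25.

138.25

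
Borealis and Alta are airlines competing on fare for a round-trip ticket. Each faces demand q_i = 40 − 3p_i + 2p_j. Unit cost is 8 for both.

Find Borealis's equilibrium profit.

Borealis's profit: π = (p_{Borealis} − 8)(40 − 3p_{Borealis} + 2p_{Alta}).
∂π/∂p_{Borealis} = 64 − 6p_{Borealis} + 2p_{Alta} = 0 ⇒ p_{Borealis} = 32/3 + (1/3)p_{Alta}.
By symmetry p_{Alta} = p_{Borealis}; substituting into the reaction function, (2/3)p_{Borealis} = 32/3 and p_{Borealis} = 16.
q_{Borealis} = 40 − 3·16 + 2·16 = 24.
Profit = (16 − 8)·24 = 192.

192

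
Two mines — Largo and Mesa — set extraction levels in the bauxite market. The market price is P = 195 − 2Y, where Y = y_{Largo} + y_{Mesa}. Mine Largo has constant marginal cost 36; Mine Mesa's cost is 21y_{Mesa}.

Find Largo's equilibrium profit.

1152

Mine Largo's profit: π = y_{Largo}(195 − 2(y_{Largo} + y_{Mesa})) − 36y_{Largo}.
∂π/∂y_{Largo} = 159 − 4y_{Largo} − 2y_{Mesa} = 0, so y_{Largo} = 39.75 − 0.5y_{Mesa}.
By the same steps for Mesa: y_{Mesa} = 43.5 − 0.5y_{Largo}.
Substituting the second reaction function into the first: y_{Largo} = 39.75 − 0.5(43.5 − 0.5y_{Largo}), which gives 0.75y_{Largo} = 18 ⇒ y_{Largo} = 24.
Then y_{Mesa} = 43.5 − 0.5·24 = 31.5.
Price P = 195 − 2·55.5 = 84.
Largo's profit: (84 − 36)·24 = 1152.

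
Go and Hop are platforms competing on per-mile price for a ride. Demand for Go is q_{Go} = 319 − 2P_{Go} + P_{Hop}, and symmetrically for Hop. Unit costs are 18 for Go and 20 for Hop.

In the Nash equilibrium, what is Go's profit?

20240.72

Go's profit: π = (P_{Go} − 18)(319 − 2P_{Go} + P_{Hop}).
∂π/∂P_{Go} = 355 − 4P_{Go} + P_{Hop} = 0 ⇒ P_{Go} = 88.75 + 0.25P_{Hop}.
Similarly P_{Hop} = 89.75 + 0.25P_{Go}.
Plugging P_{Hop} into Go's best response: P_{Go} = 88.75 + 0.25(89.75 + 0.25P_{Go}) ⇒ 0.9375P_{Go} = 111.1875, so P_{Go} = 118.6.
Then P_{Hop} = 89.75 + 0.25·118.6 = 119.4.
q_{Go} = 319 − 2·118.6 + 119.4 = 201.2.
Profit = (118.6 − 18)·201.2 = 20240.72.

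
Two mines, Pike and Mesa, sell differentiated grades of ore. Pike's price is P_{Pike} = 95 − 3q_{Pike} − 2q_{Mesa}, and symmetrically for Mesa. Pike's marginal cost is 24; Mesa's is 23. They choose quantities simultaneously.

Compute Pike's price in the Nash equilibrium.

50.4375

Mine Pike's profit: π = q_{Pike}(95 − 3q_{Pike} − 2q_{Mesa}) − 24q_{Pike}.
∂π/∂q_{Pike} = 71 − 6q_{Pike} − 2q_{Mesa} = 0 ⇒ q_{Pike} = 71/6 − (1/3)q_{Mesa}.
Similarly q_{Mesa} = 12 − (1/3)q_{Pike}.
Plugging q_{Mesa} into Pike's best response: q_{Pike} = 71/6 − (1/3)(12 − (1/3)q_{Pike}) ⇒ (8/9)q_{Pike} = 47/6, so q_{Pike} = 8.8125.
Then q_{Mesa} = 12 − (1/3)·8.8125 = 9.0625.
P_{Pike} = 95 − 3·8.8125 − 2·9.0625 = 50.4375.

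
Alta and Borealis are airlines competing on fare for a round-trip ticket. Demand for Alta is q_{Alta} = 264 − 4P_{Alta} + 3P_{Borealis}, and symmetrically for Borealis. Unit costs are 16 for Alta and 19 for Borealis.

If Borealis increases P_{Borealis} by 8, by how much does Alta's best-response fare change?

3

Alta's profit: π = (P_{Alta} − 16)(264 − 4P_{Alta} + 3P_{Borealis}).
∂π/∂P_{Alta} = 328 − 8P_{Alta} + 3P_{Borealis} = 0 ⇒ P_{Alta} = 41 + 0.375P_{Borealis}.
The reaction-function slope is 0.375, so an 8-unit rise in P_{Borealis} moves P_{Alta} by 0.375 × 8 = 3. Alta's best response rises — the actions are strategic complements.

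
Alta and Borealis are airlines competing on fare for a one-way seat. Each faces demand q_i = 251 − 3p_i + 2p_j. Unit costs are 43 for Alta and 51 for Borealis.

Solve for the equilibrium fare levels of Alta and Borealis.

96.5, 99.5

Alta's profit: π = (p_{Alta} − 43)(251 − 3p_{Alta} + 2p_{Borealis}).
∂π/∂p_{Alta} = 380 − 6p_{Alta} + 2p_{Borealis} = 0 ⇒ p_{Alta} = 190/3 + (1/3)p_{Borealis}.
Similarly p_{Borealis} = 202/3 + (1/3)p_{Alta}.
Substituting the second reaction function into the first: p_{Alta} = 190/3 + (1/3)(202/3 + (1/3)p_{Alta}), which gives (8/9)p_{Alta} = 772/9 ⇒ p_{Alta} = 96.5.
Then p_{Borealis} = 202/3 + (1/3)·96.5 = 99.5.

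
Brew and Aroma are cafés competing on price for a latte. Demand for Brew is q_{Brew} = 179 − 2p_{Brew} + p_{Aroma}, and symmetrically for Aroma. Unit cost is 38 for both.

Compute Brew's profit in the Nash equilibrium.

Brew's profit: π = (p_{Brew} − 38)(179 − 2p_{Brew} + p_{Aroma}).
∂π/∂p_{Brew} = 255 − 4p_{Brew} + p_{Aroma} = 0 ⇒ p_{Brew} = 63.75 + 0.25p_{Aroma}.
The game is symmetric, so in equilibrium p_{Aroma} = p_{Brew}: the reaction function gives 0.75p_{Brew} = 63.75, hence p_{Brew} = 85.
q_{Brew} = 179 − 2·85 + 85 = 94.
Profit = (85 − 38)·94 = 4418.

4418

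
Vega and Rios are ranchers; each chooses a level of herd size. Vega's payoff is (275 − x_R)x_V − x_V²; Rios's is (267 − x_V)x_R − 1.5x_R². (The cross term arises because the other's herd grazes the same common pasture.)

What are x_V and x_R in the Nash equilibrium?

Expanding Vega's payoff: 275x_V − x_Rx_V − x_V².
∂π/∂x_V = 275 − x_R − 2x_V = 0, so x_V = 137.5 − 0.5x_R.
Likewise for Rios: x_R = 89 − (1/3)x_V.
Solving the two reaction functions simultaneously: (1 − (−0.5)(−1/3))x_V = 137.5 − 0.5·89, so (5/6)x_V = 93 and x_V = 111.6.
Then x_R = 89 − (1/3)·111.6 = 51.8.

111.6, 51.8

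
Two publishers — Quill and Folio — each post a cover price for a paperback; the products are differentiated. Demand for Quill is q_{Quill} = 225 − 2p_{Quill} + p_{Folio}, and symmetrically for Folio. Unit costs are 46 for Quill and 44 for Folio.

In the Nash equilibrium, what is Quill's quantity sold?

Quill's profit: π = (p_{Quill} − 46)(225 − 2p_{Quill} + p_{Folio}).
∂π/∂p_{Quill} = 317 − 4p_{Quill} + p_{Folio} = 0 ⇒ p_{Quill} = 79.25 + 0.25p_{Folio}.
Similarly p_{Folio} = 78.25 + 0.25p_{Quill}.
Substituting the second reaction function into the first: p_{Quill} = 79.25 + 0.25(78.25 + 0.25p_{Quill}), which gives 0.9375p_{Quill} = 98.8125 ⇒ p_{Quill} = 105.4.
Then p_{Folio} = 78.25 + 0.25·105.4 = 104.6.
q_{Quill} = 225 − 2·105.4 + 104.6 = 118.8.

118.8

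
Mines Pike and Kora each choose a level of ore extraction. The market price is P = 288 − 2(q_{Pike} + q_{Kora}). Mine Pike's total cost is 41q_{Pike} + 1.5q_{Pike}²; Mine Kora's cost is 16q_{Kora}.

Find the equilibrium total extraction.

77.25

Mine Pike's profit: π = q_{Pike}(288 − 2(q_{Pike} + q_{Kora})) − 41q_{Pike} − 1.5q_{Pike}².
∂π/∂q_{Pike} = 247 − 7q_{Pike} − 2q_{Kora} = 0, so q_{Pike} = 247/7 − (2/7)q_{Kora}.
For Kora: ∂π/∂q_{Kora} = 272 − 4q_{Kora} − 2q_{Pike} = 0 ⇒ q_{Kora} = 68 − 0.5q_{Pike}.
Plugging q_{Kora} into Pike's best response: q_{Pike} = 247/7 − (2/7)(68 − 0.5q_{Pike}) ⇒ (6/7)q_{Pike} = 111/7, so q_{Pike} = 18.5.
Then q_{Kora} = 68 − 0.5·18.5 = 58.75.
Total extraction: 18.5 + 58.75 = 77.25.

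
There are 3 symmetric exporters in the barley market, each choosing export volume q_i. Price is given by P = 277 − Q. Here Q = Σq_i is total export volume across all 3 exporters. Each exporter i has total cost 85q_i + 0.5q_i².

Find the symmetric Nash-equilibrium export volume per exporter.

38.4

A representative exporter's profit is π_i = q_i(277 − Q) − 85q_i − 0.5q_i², with Q = q_i + Σ_{j≠i} q_j.
First-order condition: 192 − 3q_i − Σ_{j≠i} q_j = 0.
With identical exporters, set every q_j = q: then 192 − 3q − 2q = 0, i.e. q = 192/5 = 38.4.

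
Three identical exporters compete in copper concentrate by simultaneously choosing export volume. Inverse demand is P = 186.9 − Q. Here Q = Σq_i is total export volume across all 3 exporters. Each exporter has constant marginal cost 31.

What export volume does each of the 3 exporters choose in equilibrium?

38.975

A representative exporter's profit is π_i = q_i(186.9 − Q) − 31q_i, with Q = q_i + Σ_{j≠i} q_j.
First-order condition: 155.9 − 2q_i − Σ_{j≠i} q_j = 0.
In a symmetric equilibrium every exporter chooses the same q, so Σ_{j≠i} q_j = 2q. The condition becomes 155.9 − 4q = 0, giving q = 155.9/4 = 38.975.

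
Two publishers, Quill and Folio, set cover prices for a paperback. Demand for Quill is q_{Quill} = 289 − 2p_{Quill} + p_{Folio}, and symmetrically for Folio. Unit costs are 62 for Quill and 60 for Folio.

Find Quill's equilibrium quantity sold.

Quill's profit: π = (p_{Quill} − 62)(289 − 2p_{Quill} + p_{Folio}).
∂π/∂p_{Quill} = 413 − 4p_{Quill} + p_{Folio} = 0 ⇒ p_{Quill} = 103.25 + 0.25p_{Folio}.
Similarly p_{Folio} = 102.25 + 0.25p_{Quill}.
Plugging p_{Folio} into Quill's best response: p_{Quill} = 103.25 + 0.25(102.25 + 0.25p_{Quill}) ⇒ 0.9375p_{Quill} = 128.8125, so p_{Quill} = 137.4.
Then p_{Folio} = 102.25 + 0.25·137.4 = 136.6.
q_{Quill} = 289 − 2·137.4 + 136.6 = 150.8.

150.8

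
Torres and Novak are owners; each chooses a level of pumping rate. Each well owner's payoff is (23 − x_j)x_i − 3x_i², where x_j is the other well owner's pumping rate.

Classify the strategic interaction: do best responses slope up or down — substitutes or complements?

strategic substitutes

Torres's payoff is (23 − x_N)x_T − 3x_T².
∂π/∂x_T = 23 − x_N − 6x_T = 0, so x_T = 23/6 − (1/6)x_N.
The best-response slope dx_T/dx_N = −1/6 < 0: the reaction function is downward-sloping, so the choices are strategic substitutes.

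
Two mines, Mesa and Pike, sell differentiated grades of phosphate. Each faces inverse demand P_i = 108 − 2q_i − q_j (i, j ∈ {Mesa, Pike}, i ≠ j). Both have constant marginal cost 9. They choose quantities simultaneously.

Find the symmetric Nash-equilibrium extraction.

Mine Mesa's profit: π = q_{Mesa}(108 − 2q_{Mesa} − q_{Pike}) − 9q_{Mesa}.
∂π/∂q_{Mesa} = 99 − 4q_{Mesa} − q_{Pike} = 0 ⇒ q_{Mesa} = 24.75 − 0.25q_{Pike}.
Setting q_{Mesa} = q_{Pike} in the reaction function: q_{Mesa} = 24.75 − 0.25q_{Mesa}, so q_{Mesa} = 24.75 / 1.25 = 19.8.

19.8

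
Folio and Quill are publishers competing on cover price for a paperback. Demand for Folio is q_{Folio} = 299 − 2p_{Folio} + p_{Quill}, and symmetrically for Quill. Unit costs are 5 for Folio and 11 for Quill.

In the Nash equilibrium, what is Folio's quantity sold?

Folio's profit: π = (p_{Folio} − 5)(299 − 2p_{Folio} + p_{Quill}).
∂π/∂p_{Folio} = 309 − 4p_{Folio} + p_{Quill} = 0 ⇒ p_{Folio} = 77.25 + 0.25p_{Quill}.
Similarly p_{Quill} = 80.25 + 0.25p_{Folio}.
Plugging p_{Quill} into Folio's best response: p_{Folio} = 77.25 + 0.25(80.25 + 0.25p_{Folio}) ⇒ 0.9375p_{Folio} = 97.3125, so p_{Folio} = 103.8.
Then p_{Quill} = 80.25 + 0.25·103.8 = 106.2.
q_{Folio} = 299 − 2·103.8 + 106.2 = 197.6.

197.6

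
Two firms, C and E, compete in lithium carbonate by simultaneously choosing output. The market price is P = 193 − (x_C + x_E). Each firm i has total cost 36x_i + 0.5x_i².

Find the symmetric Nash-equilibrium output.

39.25

Firm C's profit: π = x_C(193 − (x_C + x_E)) − 36x_C − 0.5x_C².
∂π/∂x_C = 157 − 3x_C − x_E = 0, so x_C = 157/3 − (1/3)x_E.
The game is symmetric, so in equilibrium x_E = x_C: the reaction function gives (4/3)x_C = 157/3, hence x_C = 39.25.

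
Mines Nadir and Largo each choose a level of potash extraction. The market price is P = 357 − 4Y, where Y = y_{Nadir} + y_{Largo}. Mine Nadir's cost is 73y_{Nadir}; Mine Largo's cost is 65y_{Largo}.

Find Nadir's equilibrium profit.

2116

Mine Nadir's profit: π = y_{Nadir}(357 − 4(y_{Nadir} + y_{Largo})) − 73y_{Nadir}.
∂π/∂y_{Nadir} = 284 − 8y_{Nadir} − 4y_{Largo} = 0, so y_{Nadir} = 35.5 − 0.5y_{Largo}.
By the same steps for Largo: y_{Largo} = 36.5 − 0.5y_{Nadir}.
Solving the two reaction functions simultaneously: (1 − (−0.5)(−0.5))y_{Nadir} = 35.5 − 0.5·36.5, so 0.75y_{Nadir} = 17.25 and y_{Nadir} = 23.
Then y_{Largo} = 36.5 − 0.5·23 = 25.
Price P = 357 − 4·48 = 165.
Nadir's profit: (165 − 73)·23 = 2116.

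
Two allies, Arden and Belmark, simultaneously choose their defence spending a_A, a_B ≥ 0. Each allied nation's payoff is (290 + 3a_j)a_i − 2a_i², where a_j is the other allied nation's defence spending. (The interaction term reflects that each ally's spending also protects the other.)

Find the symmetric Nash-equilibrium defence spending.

290

Arden's payoff is (290 + 3a_B)a_A − 2a_A².
∂π/∂a_A = 290 + 3a_B − 4a_A = 0, so a_A = 72.5 + 0.75a_B.
Setting a_A = a_B in the reaction function: a_A = 72.5 + 0.75a_A, so a_A = 72.5 / 0.25 = 290.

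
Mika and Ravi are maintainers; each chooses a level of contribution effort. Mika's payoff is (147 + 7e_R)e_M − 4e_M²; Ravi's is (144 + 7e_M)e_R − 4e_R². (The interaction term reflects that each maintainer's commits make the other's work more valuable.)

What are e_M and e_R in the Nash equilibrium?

145.6, 145.4

Expanding Mika's payoff: 147e_M + 7e_Re_M − 4e_M².
∂π/∂e_M = 147 + 7e_R − 8e_M = 0, so e_M = 18.375 + 0.875e_R.
Likewise for Ravi: e_R = 18 + 0.875e_M.
Solving the two reaction functions simultaneously: (1 − (0.875)(0.875))e_M = 18.375 + 0.875·18, so (15/64)e_M = 34.125 and e_M = 145.6.
Then e_R = 18 + 0.875·145.6 = 145.4.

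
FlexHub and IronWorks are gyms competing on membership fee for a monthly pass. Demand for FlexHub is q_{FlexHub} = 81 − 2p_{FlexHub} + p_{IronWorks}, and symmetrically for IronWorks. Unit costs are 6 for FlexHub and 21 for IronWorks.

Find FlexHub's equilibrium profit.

1458

FlexHub's profit: π = (p_{FlexHub} − 6)(81 − 2p_{FlexHub} + p_{IronWorks}).
∂π/∂p_{FlexHub} = 93 − 4p_{FlexHub} + p_{IronWorks} = 0 ⇒ p_{FlexHub} = 23.25 + 0.25p_{IronWorks}.
Similarly p_{IronWorks} = 30.75 + 0.25p_{FlexHub}.
Solving the two reaction functions simultaneously: (1 − (0.25)(0.25))p_{FlexHub} = 23.25 + 0.25·30.75, so 0.9375p_{FlexHub} = 30.9375 and p_{FlexHub} = 33.
Then p_{IronWorks} = 30.75 + 0.25·33 = 39.
q_{FlexHub} = 81 − 2·33 + 39 = 54.
Profit = (33 − 6)·54 = 1458.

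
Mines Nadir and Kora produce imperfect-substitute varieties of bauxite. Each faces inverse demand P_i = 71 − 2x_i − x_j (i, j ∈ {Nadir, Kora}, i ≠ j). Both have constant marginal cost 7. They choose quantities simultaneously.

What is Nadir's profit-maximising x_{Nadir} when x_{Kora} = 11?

Mine Nadir's profit: π = x_{Nadir}(71 − 2x_{Nadir} − x_{Kora}) − 7x_{Nadir}.
∂π/∂x_{Nadir} = 64 − 4x_{Nadir} − x_{Kora} = 0 ⇒ x_{Nadir} = 16 − 0.25x_{Kora}.
At x_{Kora} = 11: x_{Nadir} = 16 − 0.25·11 = 13.25.

13.25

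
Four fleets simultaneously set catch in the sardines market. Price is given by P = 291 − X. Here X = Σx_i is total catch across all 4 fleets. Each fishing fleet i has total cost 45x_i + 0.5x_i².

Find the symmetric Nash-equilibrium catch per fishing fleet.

41

A representative fishing fleet's profit is π_i = x_i(291 − X) − 45x_i − 0.5x_i², with X = x_i + Σ_{j≠i} x_j.
First-order condition: 246 − 3x_i − Σ_{j≠i} x_j = 0.
With identical fishing fleets, set every x_j = x: then 246 − 3x − 3x = 0, i.e. x = 246/6 = 41.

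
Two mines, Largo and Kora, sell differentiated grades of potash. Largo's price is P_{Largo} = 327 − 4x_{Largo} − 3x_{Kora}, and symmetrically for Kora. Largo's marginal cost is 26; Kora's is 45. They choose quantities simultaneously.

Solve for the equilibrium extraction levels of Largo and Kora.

28.4, 24.6

Mine Largo's profit: π = x_{Largo}(327 − 4x_{Largo} − 3x_{Kora}) − 26x_{Largo}.
∂π/∂x_{Largo} = 301 − 8x_{Largo} − 3x_{Kora} = 0 ⇒ x_{Largo} = 37.625 − 0.375x_{Kora}.
Similarly x_{Kora} = 35.25 − 0.375x_{Largo}.
Substituting the second reaction function into the first: x_{Largo} = 37.625 − 0.375(35.25 − 0.375x_{Largo}), which gives (55/64)x_{Largo} = 781/32 ⇒ x_{Largo} = 28.4.
Then x_{Kora} = 35.25 − 0.375·28.4 = 24.6.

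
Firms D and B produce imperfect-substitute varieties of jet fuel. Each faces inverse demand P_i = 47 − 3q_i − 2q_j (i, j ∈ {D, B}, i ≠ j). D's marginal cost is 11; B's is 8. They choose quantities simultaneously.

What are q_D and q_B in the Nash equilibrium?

4.3125, 5.0625

Firm D's profit: π = q_D(47 − 3q_D − 2q_B) − 11q_D.
∂π/∂q_D = 36 − 6q_D − 2q_B = 0 ⇒ q_D = 6 − (1/3)q_B.
Similarly q_B = 6.5 − (1/3)q_D.
Solving the two reaction functions simultaneously: (1 − (−1/3)(−1/3))q_D = 6 − (1/3)·6.5, so (8/9)q_D = 23/6 and q_D = 4.3125.
Then q_B = 6.5 − (1/3)·4.3125 = 5.0625.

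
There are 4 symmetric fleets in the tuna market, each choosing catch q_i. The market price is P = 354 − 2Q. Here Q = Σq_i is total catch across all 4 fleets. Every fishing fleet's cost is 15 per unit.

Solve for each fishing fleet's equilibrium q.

33.9

A representative fishing fleet's profit is π_i = q_i(354 − 2Q) − 15q_i, with Q = q_i + Σ_{j≠i} q_j.
First-order condition: 339 − 4q_i − 2Σ_{j≠i} q_j = 0.
Imposing symmetry (q_j = q for all j) turns Σ_{j≠i} q_j into 3q, so 339 = 10q and q = 33.9.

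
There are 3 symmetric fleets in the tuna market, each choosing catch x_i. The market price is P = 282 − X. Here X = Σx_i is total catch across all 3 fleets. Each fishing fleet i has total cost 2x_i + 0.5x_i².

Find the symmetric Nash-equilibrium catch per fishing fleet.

56

A representative fishing fleet's profit is π_i = x_i(282 − X) − 2x_i − 0.5x_i², with X = x_i + Σ_{j≠i} x_j.
First-order condition: 280 − 3x_i − Σ_{j≠i} x_j = 0.
Imposing symmetry (x_j = x for all j) turns Σ_{j≠i} x_j into 2x, so 280 = 5x and x = 56.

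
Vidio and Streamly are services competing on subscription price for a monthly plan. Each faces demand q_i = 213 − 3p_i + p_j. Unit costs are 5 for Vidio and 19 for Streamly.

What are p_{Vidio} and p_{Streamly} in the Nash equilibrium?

46.8, 52.8

Vidio's profit: π = (p_{Vidio} − 5)(213 − 3p_{Vidio} + p_{Streamly}).
∂π/∂p_{Vidio} = 228 − 6p_{Vidio} + p_{Streamly} = 0 ⇒ p_{Vidio} = 38 + (1/6)p_{Streamly}.
Similarly p_{Streamly} = 45 + (1/6)p_{Vidio}.
Plugging p_{Streamly} into Vidio's best response: p_{Vidio} = 38 + (1/6)(45 + (1/6)p_{Vidio}) ⇒ (35/36)p_{Vidio} = 45.5, so p_{Vidio} = 46.8.
Then p_{Streamly} = 45 + (1/6)·46.8 = 52.8.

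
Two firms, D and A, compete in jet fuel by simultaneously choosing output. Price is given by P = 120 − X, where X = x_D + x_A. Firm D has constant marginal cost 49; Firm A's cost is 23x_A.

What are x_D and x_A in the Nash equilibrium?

15, 41

Firm D's profit: π = x_D(120 − (x_D + x_A)) − 49x_D.
∂π/∂x_D = 71 − 2x_D − x_A = 0, so x_D = 35.5 − 0.5x_A.
By the same steps for A: x_A = 48.5 − 0.5x_D.
Solving the two reaction functions simultaneously: (1 − (−0.5)(−0.5))x_D = 35.5 − 0.5·48.5, so 0.75x_D = 11.25 and x_D = 15.
Then x_A = 48.5 − 0.5·15 = 41.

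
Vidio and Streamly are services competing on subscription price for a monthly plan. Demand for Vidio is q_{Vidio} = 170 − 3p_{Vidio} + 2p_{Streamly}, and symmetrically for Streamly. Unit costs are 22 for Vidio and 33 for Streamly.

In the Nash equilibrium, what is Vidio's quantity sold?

Vidio's profit: π = (p_{Vidio} − 22)(170 − 3p_{Vidio} + 2p_{Streamly}).
∂π/∂p_{Vidio} = 236 − 6p_{Vidio} + 2p_{Streamly} = 0 ⇒ p_{Vidio} = 118/3 + (1/3)p_{Streamly}.
Similarly p_{Streamly} = 269/6 + (1/3)p_{Vidio}.
Plugging p_{Streamly} into Vidio's best response: p_{Vidio} = 118/3 + (1/3)(269/6 + (1/3)p_{Vidio}) ⇒ (8/9)p_{Vidio} = 977/18, so p_{Vidio} = 61.0625.
Then p_{Streamly} = 269/6 + (1/3)·61.0625 = 65.1875.
q_{Vidio} = 170 − 3·61.0625 + 2·65.1875 = 117.1875.

117.1875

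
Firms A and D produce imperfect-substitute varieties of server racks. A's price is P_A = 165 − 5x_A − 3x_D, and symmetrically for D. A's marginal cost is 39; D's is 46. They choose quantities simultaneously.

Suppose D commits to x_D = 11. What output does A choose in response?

Firm A's profit: π = x_A(165 − 5x_A − 3x_D) − 39x_A.
∂π/∂x_A = 126 − 10x_A − 3x_D = 0 ⇒ x_A = 12.6 − 0.3x_D.
At x_D = 11: x_A = 12.6 − 0.3·11 = 9.3.

9.3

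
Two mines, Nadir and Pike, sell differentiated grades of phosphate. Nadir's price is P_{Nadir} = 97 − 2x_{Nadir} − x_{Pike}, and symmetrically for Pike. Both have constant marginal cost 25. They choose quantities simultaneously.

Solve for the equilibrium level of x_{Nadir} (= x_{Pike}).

Mine Nadir's profit: π = x_{Nadir}(97 − 2x_{Nadir} − x_{Pike}) − 25x_{Nadir}.
∂π/∂x_{Nadir} = 72 − 4x_{Nadir} − x_{Pike} = 0 ⇒ x_{Nadir} = 18 − 0.25x_{Pike}.
By symmetry x_{Pike} = x_{Nadir}; substituting into the reaction function, 1.25x_{Nadir} = 18 and x_{Nadir} = 14.4.

14.4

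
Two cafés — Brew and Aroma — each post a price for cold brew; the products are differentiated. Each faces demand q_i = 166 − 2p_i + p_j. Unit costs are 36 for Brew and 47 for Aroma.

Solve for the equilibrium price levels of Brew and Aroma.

80.8, 85.2

Brew's profit: π = (p_{Brew} − 36)(166 − 2p_{Brew} + p_{Aroma}).
∂π/∂p_{Brew} = 238 − 4p_{Brew} + p_{Aroma} = 0 ⇒ p_{Brew} = 59.5 + 0.25p_{Aroma}.
Similarly p_{Aroma} = 65 + 0.25p_{Brew}.
Substituting the second reaction function into the first: p_{Brew} = 59.5 + 0.25(65 + 0.25p_{Brew}), which gives 0.9375p_{Brew} = 75.75 ⇒ p_{Brew} = 80.8.
Then p_{Aroma} = 65 + 0.25·80.8 = 85.2.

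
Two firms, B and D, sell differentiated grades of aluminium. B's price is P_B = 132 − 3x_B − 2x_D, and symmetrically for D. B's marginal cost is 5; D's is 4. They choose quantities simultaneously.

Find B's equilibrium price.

52.4375

Firm B's profit: π = x_B(132 − 3x_B − 2x_D) − 5x_B.
∂π/∂x_B = 127 − 6x_B − 2x_D = 0 ⇒ x_B = 127/6 − (1/3)x_D.
Similarly x_D = 64/3 − (1/3)x_B.
Plugging x_D into B's best response: x_B = 127/6 − (1/3)(64/3 − (1/3)x_B) ⇒ (8/9)x_B = 253/18, so x_B = 15.8125.
Then x_D = 64/3 − (1/3)·15.8125 = 16.0625.
P_B = 132 − 3·15.8125 − 2·16.0625 = 52.4375.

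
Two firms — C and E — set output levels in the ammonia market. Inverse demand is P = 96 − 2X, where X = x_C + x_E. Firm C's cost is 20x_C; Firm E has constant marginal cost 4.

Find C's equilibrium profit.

Firm C's profit: π = x_C(96 − 2(x_C + x_E)) − 20x_C.
∂π/∂x_C = 76 − 4x_C − 2x_E = 0, so x_C = 19 − 0.5x_E.
By the same steps for E: x_E = 23 − 0.5x_C.
Plugging x_E into C's best response: x_C = 19 − 0.5(23 − 0.5x_C) ⇒ 0.75x_C = 7.5, so x_C = 10.
Then x_E = 23 − 0.5·10 = 18.
Price P = 96 − 2·28 = 40.
C's profit: (40 − 20)·10 = 200.

200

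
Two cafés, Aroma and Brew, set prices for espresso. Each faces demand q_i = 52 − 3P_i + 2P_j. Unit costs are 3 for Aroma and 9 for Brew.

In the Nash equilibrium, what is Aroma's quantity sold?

Aroma's profit: π = (P_{Aroma} − 3)(52 − 3P_{Aroma} + 2P_{Brew}).
∂π/∂P_{Aroma} = 61 − 6P_{Aroma} + 2P_{Brew} = 0 ⇒ P_{Aroma} = 61/6 + (1/3)P_{Brew}.
Similarly P_{Brew} = 79/6 + (1/3)P_{Aroma}.
Plugging P_{Brew} into Aroma's best response: P_{Aroma} = 61/6 + (1/3)(79/6 + (1/3)P_{Aroma}) ⇒ (8/9)P_{Aroma} = 131/9, so P_{Aroma} = 16.375.
Then P_{Brew} = 79/6 + (1/3)·16.375 = 18.625.
q_{Aroma} = 52 − 3·16.375 + 2·18.625 = 40.125.

40.125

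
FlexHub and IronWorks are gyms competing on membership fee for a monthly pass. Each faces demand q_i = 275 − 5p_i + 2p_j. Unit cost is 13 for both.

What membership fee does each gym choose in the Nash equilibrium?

42.5

FlexHub's profit: π = (p_{FlexHub} − 13)(275 − 5p_{FlexHub} + 2p_{IronWorks}).
∂π/∂p_{FlexHub} = 340 − 10p_{FlexHub} + 2p_{IronWorks} = 0 ⇒ p_{FlexHub} = 34 + 0.2p_{IronWorks}.
Setting p_{FlexHub} = p_{IronWorks} in the reaction function: p_{FlexHub} = 34 + 0.2p_{FlexHub}, so p_{FlexHub} = 34 / 0.8 = 42.5.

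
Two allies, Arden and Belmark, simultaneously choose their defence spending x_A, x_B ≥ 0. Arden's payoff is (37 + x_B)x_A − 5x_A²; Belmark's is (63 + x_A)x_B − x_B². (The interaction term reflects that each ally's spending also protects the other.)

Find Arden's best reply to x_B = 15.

5.2

Expanding Arden's payoff: 37x_A + x_Bx_A − 5x_A².
∂π/∂x_A = 37 + x_B − 10x_A = 0, so x_A = 3.7 + 0.1x_B.
At x_B = 15: x_A = 3.7 + 0.1·15 = 5.2.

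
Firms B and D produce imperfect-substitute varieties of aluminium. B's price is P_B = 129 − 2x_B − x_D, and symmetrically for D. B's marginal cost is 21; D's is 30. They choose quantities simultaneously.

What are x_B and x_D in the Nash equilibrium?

Firm B's profit: π = x_B(129 − 2x_B − x_D) − 21x_B.
∂π/∂x_B = 108 − 4x_B − x_D = 0 ⇒ x_B = 27 − 0.25x_D.
Similarly x_D = 24.75 − 0.25x_B.
Plugging x_D into B's best response: x_B = 27 − 0.25(24.75 − 0.25x_B) ⇒ 0.9375x_B = 20.8125, so x_B = 22.2.
Then x_D = 24.75 − 0.25·22.2 = 19.2.

22.2, 19.2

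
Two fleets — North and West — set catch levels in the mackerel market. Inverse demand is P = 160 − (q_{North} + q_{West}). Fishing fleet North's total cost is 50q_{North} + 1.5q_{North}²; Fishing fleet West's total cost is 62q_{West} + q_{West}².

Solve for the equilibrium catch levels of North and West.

18, 20

Fishing fleet North's profit: π = q_{North}(160 − (q_{North} + q_{West})) − 50q_{North} − 1.5q_{North}².
∂π/∂q_{North} = 110 − 5q_{North} − q_{West} = 0, so q_{North} = 22 − 0.2q_{West}.
For West: ∂π/∂q_{West} = 98 − 4q_{West} − q_{North} = 0 ⇒ q_{West} = 24.5 − 0.25q_{North}.
Solving the two reaction functions simultaneously: (1 − (−0.2)(−0.25))q_{North} = 22 − 0.2·24.5, so 0.95q_{North} = 17.1 and q_{North} = 18.
Then q_{West} = 24.5 − 0.25·18 = 20.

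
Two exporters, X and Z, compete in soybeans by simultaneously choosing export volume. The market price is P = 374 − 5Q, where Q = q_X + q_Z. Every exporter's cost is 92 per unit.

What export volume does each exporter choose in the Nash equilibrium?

18.8

Exporter X's profit: π = q_X(374 − 5(q_X + q_Z)) − 92q_X.
∂π/∂q_X = 282 − 10q_X − 5q_Z = 0, so q_X = 28.2 − 0.5q_Z.
By symmetry q_Z = q_X; substituting into the reaction function, 1.5q_X = 28.2 and q_X = 18.8.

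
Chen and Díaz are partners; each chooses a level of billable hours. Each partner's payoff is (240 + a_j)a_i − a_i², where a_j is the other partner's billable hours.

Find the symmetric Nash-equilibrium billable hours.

Chen's payoff is (240 + a_D)a_C − a_C².
∂π/∂a_C = 240 + a_D − 2a_C = 0, so a_C = 120 + 0.5a_D.
The game is symmetric, so in equilibrium a_D = a_C: the reaction function gives 0.5a_C = 120, hence a_C = 240.

240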